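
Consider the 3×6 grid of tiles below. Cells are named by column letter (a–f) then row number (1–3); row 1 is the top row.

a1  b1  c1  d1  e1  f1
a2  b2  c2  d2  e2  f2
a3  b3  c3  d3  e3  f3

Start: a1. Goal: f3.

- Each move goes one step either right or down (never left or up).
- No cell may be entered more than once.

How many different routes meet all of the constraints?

21

A right/down-only route from a1 to f3 makes exactly 2 down-moves and 5 right-moves in some order.
With no other constraints that would be C(7,2) = 21 routes.
That gives 21 routes.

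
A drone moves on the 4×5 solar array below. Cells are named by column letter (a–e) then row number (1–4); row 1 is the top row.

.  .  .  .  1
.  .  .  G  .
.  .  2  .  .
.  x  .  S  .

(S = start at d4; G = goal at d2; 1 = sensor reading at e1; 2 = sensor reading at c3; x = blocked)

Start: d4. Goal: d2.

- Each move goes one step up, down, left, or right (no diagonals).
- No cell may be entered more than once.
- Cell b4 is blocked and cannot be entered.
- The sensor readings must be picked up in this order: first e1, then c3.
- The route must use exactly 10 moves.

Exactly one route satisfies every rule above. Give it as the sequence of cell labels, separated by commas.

The waypoints must appear in the order e1, c3, with no cell reused.
Route from d4: right to e4, 3× up (reaching e1), 2× left (reaching c1), 2× down (reaching c3), right to d3, up to d2 — 10 moves in all.
Check: order respected (1 at step 4, 2 at step 8); 10 moves as required.

d4, e4, e3, e2, e1, d1, c1, c2, c3, d3, d2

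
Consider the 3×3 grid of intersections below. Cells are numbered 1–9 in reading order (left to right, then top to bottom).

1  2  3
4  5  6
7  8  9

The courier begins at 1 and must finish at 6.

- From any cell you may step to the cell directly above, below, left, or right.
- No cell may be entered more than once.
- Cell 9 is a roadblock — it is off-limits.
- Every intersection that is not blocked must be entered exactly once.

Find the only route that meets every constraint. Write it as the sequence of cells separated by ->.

1 -> 4 -> 7 -> 8 -> 5 -> 2 -> 3 -> 6

Need to visit all 8 open cells exactly once, starting at 1 and ending at 6.
Route from 1: down 2 to 7, right 1 to 8, up 2 to 2, right 1 to 3, down 1 to 6 — 7 moves in all.
Check: all 8 open cells covered.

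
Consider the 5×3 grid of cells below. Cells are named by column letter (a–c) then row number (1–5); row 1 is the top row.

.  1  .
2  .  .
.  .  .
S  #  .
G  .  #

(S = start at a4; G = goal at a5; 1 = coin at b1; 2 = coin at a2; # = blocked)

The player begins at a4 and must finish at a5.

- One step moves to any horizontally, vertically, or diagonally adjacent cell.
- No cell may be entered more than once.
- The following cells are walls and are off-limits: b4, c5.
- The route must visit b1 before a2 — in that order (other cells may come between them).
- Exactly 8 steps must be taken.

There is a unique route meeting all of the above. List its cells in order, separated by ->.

a4 -> a3 -> b2 -> b1 -> a2 -> b3 -> c4 -> b5 -> a5

The waypoints must appear in the order b1, a2, with no cell reused.
Route from a4: up 1 to a3, up-right 1 to b2, up 1 to b1, down-left 1 to a2, down-right 2 to c4, down-left 1 to b5, left 1 to a5 — 8 moves in all.
Check: order respected (1 at step 3, 2 at step 4); 8 moves as required.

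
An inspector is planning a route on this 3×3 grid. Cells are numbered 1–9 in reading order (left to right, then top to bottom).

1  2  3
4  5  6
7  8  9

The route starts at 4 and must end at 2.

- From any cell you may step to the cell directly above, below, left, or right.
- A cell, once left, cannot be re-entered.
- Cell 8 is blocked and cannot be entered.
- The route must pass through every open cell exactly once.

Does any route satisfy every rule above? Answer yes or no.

no

Cell 7 has only one open neighbour but is neither the start nor the goal, so a Hamiltonian route would have to both enter and leave it through the same neighbour — impossible without revisiting.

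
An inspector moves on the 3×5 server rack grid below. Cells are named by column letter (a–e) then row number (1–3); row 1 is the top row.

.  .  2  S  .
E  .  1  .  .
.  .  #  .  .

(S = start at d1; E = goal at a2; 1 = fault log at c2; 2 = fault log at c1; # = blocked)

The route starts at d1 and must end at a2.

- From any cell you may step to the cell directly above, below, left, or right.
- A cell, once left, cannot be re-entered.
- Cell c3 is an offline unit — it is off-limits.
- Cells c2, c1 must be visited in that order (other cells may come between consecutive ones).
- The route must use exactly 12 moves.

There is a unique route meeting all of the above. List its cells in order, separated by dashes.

d1 - e1 - e2 - e3 - d3 - d2 - c2 - c1 - b1 - b2 - b3 - a3 - a2

The waypoints must appear in the order c2, c1, with no cell reused.
Route from d1: right to e1, 2× down (reaching e3), left to d3, up to d2, left to c2, up to c1, left to b1, 2× down (reaching b3), left to a3, up to a2 — 12 moves in all.
Check: order respected (1 at step 6, 2 at step 7); 12 moves as required.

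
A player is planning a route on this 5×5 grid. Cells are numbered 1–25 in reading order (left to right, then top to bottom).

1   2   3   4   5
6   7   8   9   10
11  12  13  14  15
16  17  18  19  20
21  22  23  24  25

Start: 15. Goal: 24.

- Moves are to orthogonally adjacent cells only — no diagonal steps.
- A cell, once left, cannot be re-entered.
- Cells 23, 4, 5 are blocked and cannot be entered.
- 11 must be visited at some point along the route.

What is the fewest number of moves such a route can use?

9

Any route passes through 11 somewhere between 15 and 24. Summing Manhattan distances along the two legs (15 → 11 → 24) gives a lower bound of 4 + 5 = 9 moves.
A route of 9 moves achieves this: 15 → 14 → 13 → 12 → 11 → 16 → 17 → 18 → 19 → 24.
Since 9 matches the lower bound, it is optimal.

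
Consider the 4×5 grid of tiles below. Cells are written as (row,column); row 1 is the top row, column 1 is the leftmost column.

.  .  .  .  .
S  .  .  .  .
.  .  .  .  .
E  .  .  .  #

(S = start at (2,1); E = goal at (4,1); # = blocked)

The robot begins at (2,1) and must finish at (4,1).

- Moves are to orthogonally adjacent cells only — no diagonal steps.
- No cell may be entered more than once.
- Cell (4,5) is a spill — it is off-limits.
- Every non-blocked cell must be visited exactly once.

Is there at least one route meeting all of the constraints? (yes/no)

no

Colour the cells like a checkerboard: each orthogonal step flips colour, so a Hamiltonian route alternates colours. Here there are 10 cells of one colour and 9 of the other, with start on the same colour as the goal — the counts and endpoints can't be arranged into an alternating sequence of length 19, so no Hamiltonian route exists.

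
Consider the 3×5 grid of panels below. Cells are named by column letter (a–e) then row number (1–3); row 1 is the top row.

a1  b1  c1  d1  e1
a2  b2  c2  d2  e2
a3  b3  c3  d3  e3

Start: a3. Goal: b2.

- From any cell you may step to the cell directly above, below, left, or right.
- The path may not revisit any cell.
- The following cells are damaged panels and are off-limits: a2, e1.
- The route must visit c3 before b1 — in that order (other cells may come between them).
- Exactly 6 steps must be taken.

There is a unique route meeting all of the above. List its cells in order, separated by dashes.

a3 - b3 - c3 - c2 - c1 - b1 - b2

The waypoints must appear in the order c3, b1, with no cell reused.
Route from a3: 2× right (reaching c3), 2× up (reaching c1), left to b1, down to b2 — 6 moves in all.
Check: order respected (c3 at step 2, b1 at step 5); 6 moves as required.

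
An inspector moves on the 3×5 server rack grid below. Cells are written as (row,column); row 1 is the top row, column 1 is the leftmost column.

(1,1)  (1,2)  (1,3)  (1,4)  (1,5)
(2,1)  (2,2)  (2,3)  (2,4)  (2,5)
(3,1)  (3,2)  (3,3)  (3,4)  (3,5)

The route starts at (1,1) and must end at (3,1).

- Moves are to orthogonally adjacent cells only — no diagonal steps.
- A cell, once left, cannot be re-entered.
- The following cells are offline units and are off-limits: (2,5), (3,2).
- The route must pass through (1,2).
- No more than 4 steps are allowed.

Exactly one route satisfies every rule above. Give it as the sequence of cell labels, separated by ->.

Any route must reach (1,2) and still end at (3,1) within 4 moves, so the order of the required stops is forced.
Route from (1,1): right to (1,2), down to (2,2), left to (2,1), down to (3,1) — 4 moves in all.
Check: all required cells visited; 4 ≤ 4 moves.

(1,1) -> (1,2) -> (2,2) -> (2,1) -> (3,1)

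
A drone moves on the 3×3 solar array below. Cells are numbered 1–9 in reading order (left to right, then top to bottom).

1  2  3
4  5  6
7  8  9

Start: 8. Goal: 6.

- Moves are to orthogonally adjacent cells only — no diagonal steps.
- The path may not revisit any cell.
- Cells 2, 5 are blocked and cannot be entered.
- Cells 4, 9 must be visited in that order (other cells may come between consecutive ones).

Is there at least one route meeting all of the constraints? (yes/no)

Every way from 4 onward to 6 runs back through 8, which the route has already used — so it cannot be completed without a revisit.

no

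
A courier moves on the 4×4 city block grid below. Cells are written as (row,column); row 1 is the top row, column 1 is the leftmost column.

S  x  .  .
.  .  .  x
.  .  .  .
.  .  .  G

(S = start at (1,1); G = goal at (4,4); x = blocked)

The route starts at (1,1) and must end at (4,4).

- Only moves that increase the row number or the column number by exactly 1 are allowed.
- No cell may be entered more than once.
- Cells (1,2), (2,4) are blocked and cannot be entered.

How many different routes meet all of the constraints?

A right/down-only route from (1,1) to (4,4) makes exactly 3 down-moves and 3 right-moves in some order.
With no other constraints that would be C(6,3) = 20 routes.
Subtract routes through each blocked cell (inclusion–exclusion for overlaps): − through (1,2): 10 − through (2,4): 4 + through (1,2)&(2,4): 3 → 9.
That gives 9 routes.

9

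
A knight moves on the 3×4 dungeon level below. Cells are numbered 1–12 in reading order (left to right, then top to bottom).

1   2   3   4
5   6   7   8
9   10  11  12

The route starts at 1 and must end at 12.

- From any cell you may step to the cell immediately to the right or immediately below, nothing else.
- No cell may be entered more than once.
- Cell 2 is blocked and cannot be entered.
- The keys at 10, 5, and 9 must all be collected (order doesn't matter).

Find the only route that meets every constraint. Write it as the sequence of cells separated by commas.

Moves only go right or down, so the column and row indices never decrease.
Route from 1: 2× down (reaching 9), 3× right (reaching 12) — 5 moves in all.
Check: all required cells visited.

1, 5, 9, 10, 11, 12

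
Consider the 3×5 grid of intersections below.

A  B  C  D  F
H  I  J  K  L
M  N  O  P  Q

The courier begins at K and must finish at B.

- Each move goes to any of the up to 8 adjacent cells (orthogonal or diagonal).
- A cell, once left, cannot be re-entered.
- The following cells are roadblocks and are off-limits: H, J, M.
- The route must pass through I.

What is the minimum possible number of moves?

3

Any route passes through I somewhere between K and B. Summing Chebyshev distances along the two legs (K → I → B) gives a lower bound of 2 + 1 = 3 moves.
A route of 3 moves achieves this: K → C → I → B.
Since 3 matches the lower bound, it is optimal.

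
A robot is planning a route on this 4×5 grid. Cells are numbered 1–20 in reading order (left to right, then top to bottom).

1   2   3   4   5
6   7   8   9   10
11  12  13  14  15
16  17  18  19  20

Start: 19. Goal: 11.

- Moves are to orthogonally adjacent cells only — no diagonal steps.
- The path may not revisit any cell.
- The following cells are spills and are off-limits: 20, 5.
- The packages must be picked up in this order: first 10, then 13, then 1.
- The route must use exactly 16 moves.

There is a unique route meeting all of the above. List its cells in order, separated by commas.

The waypoints must appear in the order 10, 13, 1, with no cell reused.
Route from 19: up 1 to 14, right 1 to 15, up 1 to 10, left 1 to 9, up 1 to 4, left 1 to 3, down 3 to 18, left 1 to 17, up 3 to 2, left 1 to 1, down 2 to 11 — 16 moves in all.
Check: order respected (10 at step 3, 13 at step 8, 1 at step 14); 16 moves as required.

19, 14, 15, 10, 9, 4, 3, 8, 13, 18, 17, 12, 7, 2, 1, 6, 11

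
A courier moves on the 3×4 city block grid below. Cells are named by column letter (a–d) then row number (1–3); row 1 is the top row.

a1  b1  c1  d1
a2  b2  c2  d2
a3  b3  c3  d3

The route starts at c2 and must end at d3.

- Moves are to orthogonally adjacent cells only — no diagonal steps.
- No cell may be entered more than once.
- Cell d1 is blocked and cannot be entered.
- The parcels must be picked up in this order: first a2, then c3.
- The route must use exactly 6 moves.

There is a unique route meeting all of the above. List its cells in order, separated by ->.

The waypoints must appear in the order a2, c3, with no cell reused.
Route from c2: 2× left (reaching a2), down to a3, 3× right (reaching d3) — 6 moves in all.
Check: order respected (a2 at step 2, c3 at step 5); 6 moves as required.

c2 -> b2 -> a2 -> a3 -> b3 -> c3 -> d3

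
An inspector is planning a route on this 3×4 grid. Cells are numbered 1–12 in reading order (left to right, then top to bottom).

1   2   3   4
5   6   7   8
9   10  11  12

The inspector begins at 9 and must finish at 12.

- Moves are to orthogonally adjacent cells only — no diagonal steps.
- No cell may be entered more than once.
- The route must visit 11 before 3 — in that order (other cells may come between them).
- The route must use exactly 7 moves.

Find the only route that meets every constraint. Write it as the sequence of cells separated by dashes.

The waypoints must appear in the order 11, 3, with no cell reused.
Route from 9: 2× right (reaching 11), 2× up (reaching 3), right to 4, 2× down (reaching 12) — 7 moves in all.
Check: order respected (11 at step 2, 3 at step 4); 7 moves as required.

9 - 10 - 11 - 7 - 3 - 4 - 8 - 12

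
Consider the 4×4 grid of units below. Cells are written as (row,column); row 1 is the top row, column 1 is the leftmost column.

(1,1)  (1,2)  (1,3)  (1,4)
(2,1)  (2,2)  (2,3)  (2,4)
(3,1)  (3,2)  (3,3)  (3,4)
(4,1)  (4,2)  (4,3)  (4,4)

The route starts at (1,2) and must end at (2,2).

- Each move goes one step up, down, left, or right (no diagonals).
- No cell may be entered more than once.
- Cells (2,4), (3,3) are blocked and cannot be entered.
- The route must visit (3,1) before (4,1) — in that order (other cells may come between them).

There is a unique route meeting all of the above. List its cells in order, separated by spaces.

(1,2) (1,1) (2,1) (3,1) (4,1) (4,2) (3,2) (2,2)

The waypoints must appear in the order (3,1), (4,1), with no cell reused.
Route from (1,2): left 1 to (1,1), down 3 to (4,1), right 1 to (4,2), up 2 to (2,2) — 7 moves in all.
Check: order respected ((3,1) at step 3, (4,1) at step 4).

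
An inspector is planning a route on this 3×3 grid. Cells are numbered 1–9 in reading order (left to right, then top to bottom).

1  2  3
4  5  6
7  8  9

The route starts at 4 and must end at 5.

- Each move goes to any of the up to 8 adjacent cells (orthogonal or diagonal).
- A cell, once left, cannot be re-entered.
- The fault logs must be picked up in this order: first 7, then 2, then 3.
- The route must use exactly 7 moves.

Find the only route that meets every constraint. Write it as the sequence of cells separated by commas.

The waypoints must appear in the order 7, 2, 3, with no cell reused.
Route from 4: down to 7, 2× right (reaching 9), up to 6, up-left to 2, right to 3, down-left to 5 — 7 moves in all.
Check: order respected (7 at step 1, 2 at step 5, 3 at step 6); 7 moves as required.

4, 7, 8, 9, 6, 2, 3, 5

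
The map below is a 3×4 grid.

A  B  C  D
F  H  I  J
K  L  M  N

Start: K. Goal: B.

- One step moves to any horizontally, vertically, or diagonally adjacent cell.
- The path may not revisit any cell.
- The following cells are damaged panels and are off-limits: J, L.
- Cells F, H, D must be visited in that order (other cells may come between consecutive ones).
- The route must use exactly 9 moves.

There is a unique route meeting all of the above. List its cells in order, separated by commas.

K, F, A, H, M, N, I, D, C, B

The waypoints must appear in the order F, H, D, with no cell reused.
Route from K: 2× up (reaching A), 2× down-right (reaching M), right to N, up-left to I, up-right to D, 2× left (reaching B) — 9 moves in all.
Check: order respected (F at step 1, H at step 3, D at step 7); 9 moves as required.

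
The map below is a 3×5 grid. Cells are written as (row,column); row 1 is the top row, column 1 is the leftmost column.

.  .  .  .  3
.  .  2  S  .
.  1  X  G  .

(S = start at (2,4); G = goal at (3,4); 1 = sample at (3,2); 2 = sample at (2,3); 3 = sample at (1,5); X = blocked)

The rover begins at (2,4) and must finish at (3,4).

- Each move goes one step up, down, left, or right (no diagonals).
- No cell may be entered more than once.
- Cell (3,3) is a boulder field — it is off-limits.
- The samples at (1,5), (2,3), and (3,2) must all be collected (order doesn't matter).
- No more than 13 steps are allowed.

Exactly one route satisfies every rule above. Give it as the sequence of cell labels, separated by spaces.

(2,4) (2,3) (2,2) (3,2) (3,1) (2,1) (1,1) (1,2) (1,3) (1,4) (1,5) (2,5) (3,5) (3,4)

The 13-move cap with required stops at (1,5), (2,3), (3,2) leaves no slack for detours.
Route from (2,4): 2× left (reaching (2,2)), down to (3,2), left to (3,1), 2× up (reaching (1,1)), 4× right (reaching (1,5)), 2× down (reaching (3,5)), left to (3,4) — 13 moves in all.
Check: all required cells visited; 13 ≤ 13 moves.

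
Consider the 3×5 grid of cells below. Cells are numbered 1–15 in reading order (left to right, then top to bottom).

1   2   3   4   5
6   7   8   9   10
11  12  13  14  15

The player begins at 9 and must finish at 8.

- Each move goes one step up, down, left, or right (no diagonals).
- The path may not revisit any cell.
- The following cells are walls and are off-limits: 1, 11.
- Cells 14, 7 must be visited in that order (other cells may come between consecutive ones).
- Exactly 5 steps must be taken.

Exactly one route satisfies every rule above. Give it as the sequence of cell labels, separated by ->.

The waypoints must appear in the order 14, 7, with no cell reused.
Route from 9: down to 14, 2× left (reaching 12), up to 7, right to 8 — 5 moves in all.
Check: order respected (14 at step 1, 7 at step 4); 5 moves as required.

9 -> 14 -> 13 -> 12 -> 7 -> 8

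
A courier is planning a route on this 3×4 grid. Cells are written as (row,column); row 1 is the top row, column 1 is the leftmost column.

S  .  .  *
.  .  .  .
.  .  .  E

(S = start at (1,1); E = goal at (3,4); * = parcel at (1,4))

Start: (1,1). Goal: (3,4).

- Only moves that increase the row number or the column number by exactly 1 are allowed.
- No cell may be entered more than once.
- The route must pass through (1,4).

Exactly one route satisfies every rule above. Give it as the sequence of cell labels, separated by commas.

(1,1), (1,2), (1,3), (1,4), (2,4), (3,4)

Moves only go right or down, so the column and row indices never decrease.
Route from (1,1): 3× right (reaching (1,4)), 2× down (reaching (3,4)) — 5 moves in all.
Check: all required cells visited.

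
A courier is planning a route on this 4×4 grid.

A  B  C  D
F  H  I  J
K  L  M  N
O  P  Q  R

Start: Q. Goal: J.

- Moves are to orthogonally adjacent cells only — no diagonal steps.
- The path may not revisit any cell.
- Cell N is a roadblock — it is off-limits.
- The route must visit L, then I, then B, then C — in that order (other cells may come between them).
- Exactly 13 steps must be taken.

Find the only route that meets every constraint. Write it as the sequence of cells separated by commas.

Q, P, O, K, L, M, I, H, F, A, B, C, D, J

The waypoints must appear in the order L, I, B, C, with no cell reused.
Route from Q: 2× left (reaching O), up to K, 2× right (reaching M), up to I, 2× left (reaching F), up to A, 3× right (reaching D), down to J — 13 moves in all.
Check: order respected (L at step 4, I at step 6, B at step 10, C at step 11); 13 moves as required.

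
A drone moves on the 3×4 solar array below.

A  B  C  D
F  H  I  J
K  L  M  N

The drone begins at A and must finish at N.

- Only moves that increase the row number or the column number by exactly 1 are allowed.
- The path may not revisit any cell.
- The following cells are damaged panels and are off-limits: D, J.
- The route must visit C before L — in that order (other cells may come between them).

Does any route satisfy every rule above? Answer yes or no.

no

L lies to the left of C, so going from C to L would need a leftward move — but moves only go right/down, so C cannot be visited before L.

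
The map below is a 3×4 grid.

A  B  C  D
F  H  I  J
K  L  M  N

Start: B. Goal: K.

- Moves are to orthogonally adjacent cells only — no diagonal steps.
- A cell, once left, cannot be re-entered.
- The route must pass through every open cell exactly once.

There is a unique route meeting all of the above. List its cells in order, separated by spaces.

Need to visit all 12 open cells exactly once, starting at B and ending at K.
Cell D has only two open neighbours (J and C), so the path must pass straight through it: one of those is the cell it's entered from and the other is where it exits.
Route from B: left 1 to A, down 1 to F, right 2 to I, up 1 to C, right 1 to D, down 2 to N, left 3 to K — 11 moves in all.
Check: all 12 open cells covered.

B A F H I C D J N M L K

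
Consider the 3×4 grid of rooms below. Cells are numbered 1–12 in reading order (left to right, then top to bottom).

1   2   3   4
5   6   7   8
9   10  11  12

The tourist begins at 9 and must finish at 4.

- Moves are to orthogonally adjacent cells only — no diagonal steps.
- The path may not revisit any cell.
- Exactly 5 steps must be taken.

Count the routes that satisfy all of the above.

Need simple routes of exactly 5 moves from 9 to 4 (Manhattan distance 5, so 0 moves are spent on a detour and 0 undoing it).
Branch systematically from the start, pruning whenever the remaining move budget drops below the Manhattan distance to 4 or differs from it in parity. Grouping the completions by first move — via 5: 4; via 10: 6 — and summing: 4 + 6 = 10.
That gives 10 routes.

10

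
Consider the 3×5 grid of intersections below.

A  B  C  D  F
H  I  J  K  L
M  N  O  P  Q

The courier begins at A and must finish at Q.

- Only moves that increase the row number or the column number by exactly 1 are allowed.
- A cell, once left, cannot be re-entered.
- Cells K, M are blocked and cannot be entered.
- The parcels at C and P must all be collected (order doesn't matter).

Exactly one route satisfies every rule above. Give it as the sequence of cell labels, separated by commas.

A, B, C, J, O, P, Q

Moves only go right or down, so the column and row indices never decrease.
Route from A: 2× right (reaching C), 2× down (reaching O), 2× right (reaching Q) — 6 moves in all.
Check: all required cells visited.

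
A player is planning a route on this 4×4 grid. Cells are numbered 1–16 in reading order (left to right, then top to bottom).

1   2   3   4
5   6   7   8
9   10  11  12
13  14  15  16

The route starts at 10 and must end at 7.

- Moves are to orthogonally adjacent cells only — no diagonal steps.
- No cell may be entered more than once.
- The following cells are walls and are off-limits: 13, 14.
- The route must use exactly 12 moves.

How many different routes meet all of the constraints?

Need simple routes of exactly 12 moves from 10 to 7 (Manhattan distance 2, so 5 moves are spent on a detour and 5 undoing it).
Enumerating: 10 6 5 1 2 3 4 8 12 16 15 11 7 | 10 9 5 1 2 3 4 8 12 16 15 11 7 | 10 9 5 6 2 3 4 8 12 16 15 11 7 | 10 11 15 16 12 8 4 3 2 1 5 6 7.
That gives 4 routes.

4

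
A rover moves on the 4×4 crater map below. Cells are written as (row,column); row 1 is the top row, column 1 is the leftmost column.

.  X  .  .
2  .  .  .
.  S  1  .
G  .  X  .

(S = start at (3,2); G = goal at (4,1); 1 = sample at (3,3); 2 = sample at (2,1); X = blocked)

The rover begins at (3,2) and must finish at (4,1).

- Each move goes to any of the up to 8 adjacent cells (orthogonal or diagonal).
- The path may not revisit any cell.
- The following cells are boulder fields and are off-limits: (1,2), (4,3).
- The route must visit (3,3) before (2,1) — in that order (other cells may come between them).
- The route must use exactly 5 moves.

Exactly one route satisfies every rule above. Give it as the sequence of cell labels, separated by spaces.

The waypoints must appear in the order (3,3), (2,1), with no cell reused.
Route from (3,2): right 1 to (3,3), up-left 1 to (2,2), left 1 to (2,1), down 2 to (4,1) — 5 moves in all.
Check: order respected (1 at step 1, 2 at step 3); 5 moves as required.

(3,2) (3,3) (2,2) (2,1) (3,1) (4,1)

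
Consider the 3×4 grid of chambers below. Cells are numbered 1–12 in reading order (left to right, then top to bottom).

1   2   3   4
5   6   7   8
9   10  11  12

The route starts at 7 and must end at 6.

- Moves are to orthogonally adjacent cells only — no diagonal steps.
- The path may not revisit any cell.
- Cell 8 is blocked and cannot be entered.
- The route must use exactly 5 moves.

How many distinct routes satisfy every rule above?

2

Need simple routes of exactly 5 moves from 7 to 6 (Manhattan distance 1, so 2 moves are spent on a detour and 2 undoing it).
Enumerating: 7 3 2 1 5 6 | 7 11 10 9 5 6.
That gives 2 routes.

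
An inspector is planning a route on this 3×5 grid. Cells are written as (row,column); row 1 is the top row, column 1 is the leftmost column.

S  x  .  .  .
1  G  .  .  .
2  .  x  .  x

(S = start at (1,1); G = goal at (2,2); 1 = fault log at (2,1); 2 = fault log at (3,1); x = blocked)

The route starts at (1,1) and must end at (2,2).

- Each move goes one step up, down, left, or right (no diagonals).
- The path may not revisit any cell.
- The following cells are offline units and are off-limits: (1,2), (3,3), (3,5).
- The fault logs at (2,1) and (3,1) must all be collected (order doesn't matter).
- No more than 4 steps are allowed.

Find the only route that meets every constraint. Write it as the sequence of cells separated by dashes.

The 4-move cap with required stops at (2,1), (3,1) leaves no slack for detours.
Route from (1,1): down 2 to (3,1), right 1 to (3,2), up 1 to (2,2) — 4 moves in all.
Check: all required cells visited; 4 ≤ 4 moves.

(1,1) - (2,1) - (3,1) - (3,2) - (2,2)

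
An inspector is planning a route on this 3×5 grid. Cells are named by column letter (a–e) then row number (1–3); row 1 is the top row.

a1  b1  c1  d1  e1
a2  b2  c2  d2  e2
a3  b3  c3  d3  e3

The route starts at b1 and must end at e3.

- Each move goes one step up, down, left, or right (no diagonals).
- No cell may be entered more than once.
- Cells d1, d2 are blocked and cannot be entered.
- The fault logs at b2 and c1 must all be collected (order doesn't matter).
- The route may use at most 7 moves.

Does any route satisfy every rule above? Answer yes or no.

yes

One route that works: b1 → c1 → c2 → b2 → b3 → c3 → d3 → e3.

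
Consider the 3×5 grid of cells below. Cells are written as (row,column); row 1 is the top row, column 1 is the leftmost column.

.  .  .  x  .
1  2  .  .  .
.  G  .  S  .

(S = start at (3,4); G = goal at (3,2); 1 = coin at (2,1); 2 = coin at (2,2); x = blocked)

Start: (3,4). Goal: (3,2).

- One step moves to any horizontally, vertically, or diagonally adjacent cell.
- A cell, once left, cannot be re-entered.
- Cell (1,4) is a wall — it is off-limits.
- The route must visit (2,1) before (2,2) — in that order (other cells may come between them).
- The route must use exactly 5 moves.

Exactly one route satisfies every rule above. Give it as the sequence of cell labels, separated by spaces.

(3,4) (2,3) (1,2) (2,1) (2,2) (3,2)

The waypoints must appear in the order (2,1), (2,2), with no cell reused.
Route from (3,4): 2× up-left (reaching (1,2)), down-left to (2,1), right to (2,2), down to (3,2) — 5 moves in all.
Check: order respected (1 at step 3, 2 at step 4); 5 moves as required.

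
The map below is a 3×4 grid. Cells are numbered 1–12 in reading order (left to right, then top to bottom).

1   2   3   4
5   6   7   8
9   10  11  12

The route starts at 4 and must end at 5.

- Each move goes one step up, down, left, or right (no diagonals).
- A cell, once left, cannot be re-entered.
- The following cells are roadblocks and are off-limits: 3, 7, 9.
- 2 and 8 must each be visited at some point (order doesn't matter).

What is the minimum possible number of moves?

8

Any route passes through 2 and 8 in some order between 4 and 5. Summing Manhattan distances along each leg and taking the cheapest ordering (4 → 8 → 2 → 5) gives a lower bound of 1 + 3 + 2 = 6 moves.
That bound ignores the blocked cells. Measuring each leg by the fewest moves that actually steer around them (4→8: 1; 8→2: 5; 2→5: 2) raises the lower bound to 8.
A route of 8 moves exists: 4 → 8 → 12 → 11 → 10 → 6 → 2 → 1 → 5.
Since 8 matches that lower bound, it is optimal.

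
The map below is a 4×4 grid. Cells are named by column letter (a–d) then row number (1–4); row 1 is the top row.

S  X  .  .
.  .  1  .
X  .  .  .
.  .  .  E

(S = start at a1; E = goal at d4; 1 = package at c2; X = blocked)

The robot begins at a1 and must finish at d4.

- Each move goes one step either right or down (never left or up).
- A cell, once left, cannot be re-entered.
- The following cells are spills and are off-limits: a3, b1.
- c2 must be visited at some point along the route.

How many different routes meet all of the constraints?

3

A right/down-only route from a1 to d4 makes exactly 3 down-moves and 3 right-moves in some order.
With no other constraints that would be C(6,3) = 20 routes.
Split at c2 and multiply the segment counts (each segment already excludes blocked cells): a1→c2: 1; c2→d4: 3; product = 3.
That gives 3 routes.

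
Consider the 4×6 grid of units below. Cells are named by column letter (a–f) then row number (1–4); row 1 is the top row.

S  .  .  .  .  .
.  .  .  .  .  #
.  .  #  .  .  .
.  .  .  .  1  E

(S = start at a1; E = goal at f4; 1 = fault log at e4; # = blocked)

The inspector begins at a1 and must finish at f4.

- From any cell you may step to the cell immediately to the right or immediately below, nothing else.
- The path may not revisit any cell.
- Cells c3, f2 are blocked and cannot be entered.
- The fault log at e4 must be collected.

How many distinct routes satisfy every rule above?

17

A right/down-only route from a1 to f4 makes exactly 3 down-moves and 5 right-moves in some order.
With no other constraints that would be C(8,3) = 56 routes.
Split at e4 and multiply the segment counts (each segment already excludes blocked cells): a1→e4: 17; e4→f4: 1; product = 17.
That gives 17 routes.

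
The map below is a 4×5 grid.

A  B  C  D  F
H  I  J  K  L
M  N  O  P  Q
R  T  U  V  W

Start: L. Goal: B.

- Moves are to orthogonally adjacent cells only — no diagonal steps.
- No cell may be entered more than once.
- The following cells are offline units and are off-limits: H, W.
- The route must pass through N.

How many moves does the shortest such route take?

Any route passes through N somewhere between L and B. Summing Manhattan distances along the two legs (L → N → B) gives a lower bound of 4 + 2 = 6 moves.
A route of 6 moves achieves this: L → Q → P → O → N → I → B.
Since 6 matches the lower bound, it is optimal.

6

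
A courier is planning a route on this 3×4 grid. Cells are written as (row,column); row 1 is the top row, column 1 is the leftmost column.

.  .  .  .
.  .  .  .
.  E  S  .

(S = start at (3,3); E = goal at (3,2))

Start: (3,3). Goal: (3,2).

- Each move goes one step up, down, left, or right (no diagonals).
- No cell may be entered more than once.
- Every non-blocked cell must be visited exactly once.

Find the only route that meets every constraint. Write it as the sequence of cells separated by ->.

(3,3) -> (3,4) -> (2,4) -> (1,4) -> (1,3) -> (2,3) -> (2,2) -> (1,2) -> (1,1) -> (2,1) -> (3,1) -> (3,2)

Need to visit all 12 open cells exactly once, starting at (3,3) and ending at (3,2).
Cell (3,1) has only two open neighbours ((2,1) and (3,2)), so the path must pass straight through it: one of those is the cell it's entered from and the other is where it exits.
Route from (3,3): right to (3,4), 2× up (reaching (1,4)), left to (1,3), down to (2,3), left to (2,2), up to (1,2), left to (1,1), 2× down (reaching (3,1)), right to (3,2) — 11 moves in all.
Check: all 12 open cells covered.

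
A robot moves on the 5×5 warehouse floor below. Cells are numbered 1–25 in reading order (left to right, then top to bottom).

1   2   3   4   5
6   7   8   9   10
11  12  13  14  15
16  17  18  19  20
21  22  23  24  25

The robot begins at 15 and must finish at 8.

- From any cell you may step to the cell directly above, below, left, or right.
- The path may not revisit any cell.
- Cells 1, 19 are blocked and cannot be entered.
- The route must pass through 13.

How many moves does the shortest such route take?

Any route passes through 13 somewhere between 15 and 8. Summing Manhattan distances along the two legs (15 → 13 → 8) gives a lower bound of 2 + 1 = 3 moves.
A route of 3 moves achieves this: 15 → 14 → 13 → 8.
Since 3 matches the lower bound, it is optimal.

3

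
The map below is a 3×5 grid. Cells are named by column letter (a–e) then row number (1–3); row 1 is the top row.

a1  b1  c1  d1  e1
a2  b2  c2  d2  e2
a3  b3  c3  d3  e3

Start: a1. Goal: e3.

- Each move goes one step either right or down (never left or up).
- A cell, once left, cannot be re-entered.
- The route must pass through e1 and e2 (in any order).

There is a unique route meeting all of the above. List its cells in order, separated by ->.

a1 -> b1 -> c1 -> d1 -> e1 -> e2 -> e3

Moves only go right or down, so the column and row indices never decrease.
Route from a1: right 4 to e1, down 2 to e3 — 6 moves in all.
Check: all required cells visited.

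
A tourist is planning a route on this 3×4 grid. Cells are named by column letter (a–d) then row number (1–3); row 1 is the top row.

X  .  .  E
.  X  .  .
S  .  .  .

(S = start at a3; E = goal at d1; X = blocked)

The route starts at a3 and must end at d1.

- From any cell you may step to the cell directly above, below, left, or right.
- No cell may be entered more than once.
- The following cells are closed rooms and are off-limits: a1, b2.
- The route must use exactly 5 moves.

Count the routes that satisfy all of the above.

Need simple routes of exactly 5 moves from a3 to d1 (Manhattan distance 5, so 0 moves are spent on a detour and 0 undoing it).
Enumerating: a3 b3 c3 c2 c1 d1 | a3 b3 c3 c2 d2 d1 | a3 b3 c3 d3 d2 d1.
That gives 3 routes.

3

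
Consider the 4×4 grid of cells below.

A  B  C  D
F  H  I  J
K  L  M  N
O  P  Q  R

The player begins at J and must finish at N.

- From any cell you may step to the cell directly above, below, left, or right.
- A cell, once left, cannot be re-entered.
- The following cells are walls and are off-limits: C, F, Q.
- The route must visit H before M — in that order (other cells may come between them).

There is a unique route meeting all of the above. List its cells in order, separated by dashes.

The waypoints must appear in the order H, M, with no cell reused.
Route from J: left 2 to H, down 1 to L, right 2 to N — 5 moves in all.
Check: order respected (H at step 2, M at step 4).

J - I - H - L - M - N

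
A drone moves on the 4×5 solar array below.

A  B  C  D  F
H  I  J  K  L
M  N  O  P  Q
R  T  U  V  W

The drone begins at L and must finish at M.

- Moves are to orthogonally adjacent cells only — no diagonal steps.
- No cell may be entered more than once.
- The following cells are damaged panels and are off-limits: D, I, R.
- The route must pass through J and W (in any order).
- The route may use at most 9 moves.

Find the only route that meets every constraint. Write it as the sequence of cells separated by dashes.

L - Q - W - V - P - K - J - O - N - M

The 9-move cap with required stops at J, W leaves no slack for detours.
Route from L: down 2 to W, left 1 to V, up 2 to K, left 1 to J, down 1 to O, left 2 to M — 9 moves in all.
Check: all required cells visited; 9 ≤ 9 moves.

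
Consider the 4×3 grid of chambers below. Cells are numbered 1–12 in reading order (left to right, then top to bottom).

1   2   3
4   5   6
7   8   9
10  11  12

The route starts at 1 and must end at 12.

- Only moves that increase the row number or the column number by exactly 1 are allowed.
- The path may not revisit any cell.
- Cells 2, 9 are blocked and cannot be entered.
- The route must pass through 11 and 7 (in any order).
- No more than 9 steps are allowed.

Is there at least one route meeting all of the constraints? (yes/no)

yes

One route that works: 1 → 4 → 7 → 10 → 11 → 12.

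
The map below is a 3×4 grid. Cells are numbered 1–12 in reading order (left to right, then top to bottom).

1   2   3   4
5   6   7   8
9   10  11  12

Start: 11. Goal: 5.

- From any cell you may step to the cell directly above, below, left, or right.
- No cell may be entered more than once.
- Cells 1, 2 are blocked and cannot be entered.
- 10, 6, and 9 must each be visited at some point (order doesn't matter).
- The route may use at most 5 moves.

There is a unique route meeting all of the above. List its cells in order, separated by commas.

11, 7, 6, 10, 9, 5

Any route must reach 10, 6, and 9 and still end at 5 within 5 moves, so the order of the required stops is forced.
Route from 11: up to 7, left to 6, down to 10, left to 9, up to 5 — 5 moves in all.
Check: all required cells visited; 5 ≤ 5 moves.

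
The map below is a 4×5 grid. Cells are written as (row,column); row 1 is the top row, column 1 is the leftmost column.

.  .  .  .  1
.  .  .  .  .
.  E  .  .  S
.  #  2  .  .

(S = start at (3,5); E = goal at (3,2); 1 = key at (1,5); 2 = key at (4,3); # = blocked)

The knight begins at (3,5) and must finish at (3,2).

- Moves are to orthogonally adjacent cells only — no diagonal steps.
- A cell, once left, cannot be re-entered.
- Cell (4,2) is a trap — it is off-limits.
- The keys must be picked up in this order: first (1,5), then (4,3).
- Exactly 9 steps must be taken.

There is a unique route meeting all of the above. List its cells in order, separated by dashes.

The waypoints must appear in the order (1,5), (4,3), with no cell reused.
Route from (3,5): up 2 to (1,5), left 1 to (1,4), down 3 to (4,4), left 1 to (4,3), up 1 to (3,3), left 1 to (3,2) — 9 moves in all.
Check: order respected (1 at step 2, 2 at step 7); 9 moves as required.

(3,5) - (2,5) - (1,5) - (1,4) - (2,4) - (3,4) - (4,4) - (4,3) - (3,3) - (3,2)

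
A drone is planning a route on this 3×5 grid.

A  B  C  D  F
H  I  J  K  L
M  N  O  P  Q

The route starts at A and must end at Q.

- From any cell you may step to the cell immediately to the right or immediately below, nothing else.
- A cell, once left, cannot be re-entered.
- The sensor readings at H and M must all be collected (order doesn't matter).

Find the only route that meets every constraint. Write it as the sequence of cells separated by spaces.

A H M N O P Q

Moves only go right or down, so the column and row indices never decrease.
Route from A: down 2 to M, right 4 to Q — 6 moves in all.
Check: all required cells visited.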